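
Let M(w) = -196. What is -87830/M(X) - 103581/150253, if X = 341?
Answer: 6588209557/14724794 ≈ 447.42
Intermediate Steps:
-87830/M(X) - 103581/150253 = -87830/(-196) - 103581/150253 = -87830*(-1/196) - 103581*1/150253 = 43915/98 - 103581/150253 = 6588209557/14724794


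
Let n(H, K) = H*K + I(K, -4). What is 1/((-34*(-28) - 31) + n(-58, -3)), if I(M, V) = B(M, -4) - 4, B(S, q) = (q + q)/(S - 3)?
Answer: 3/3277 ≈ 0.00091547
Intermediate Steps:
B(S, q) = 2*q/(-3 + S) (B(S, q) = (2*q)/(-3 + S) = 2*q/(-3 + S))
I(M, V) = -4 - 8/(-3 + M) (I(M, V) = 2*(-4)/(-3 + M) - 4 = -8/(-3 + M) - 4 = -4 - 8/(-3 + M))
n(H, K) = H*K + 4*(1 - K)/(-3 + K)
1/((-34*(-28) - 31) + n(-58, -3)) = 1/((-34*(-28) - 31) + (-8 + (-4 - 58*(-3))*(-3 - 3))/(-3 - 3)) = 1/((952 - 31) + (-8 + (-4 + 174)*(-6))/(-6)) = 1/(921 - (-8 + 170*(-6))/6) = 1/(921 - (-8 - 1020)/6) = 1/(921 - 1/6*(-1028)) = 1/(921 + 514/3) = 1/(3277/3) = 3/3277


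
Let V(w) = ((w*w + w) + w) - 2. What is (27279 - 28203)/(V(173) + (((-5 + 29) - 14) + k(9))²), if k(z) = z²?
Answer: -462/19277 ≈ -0.023966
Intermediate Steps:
V(w) = -2 + w² + 2*w (V(w) = ((w² + w) + w) - 2 = ((w + w²) + w) - 2 = (w² + 2*w) - 2 = -2 + w² + 2*w)
(27279 - 28203)/(V(173) + (((-5 + 29) - 14) + k(9))²) = (27279 - 28203)/((-2 + 173² + 2*173) + (((-5 + 29) - 14) + 9²)²) = -924/((-2 + 29929 + 346) + ((24 - 14) + 81)²) = -924/(30273 + (10 + 81)²) = -924/(30273 + 91²) = -924/(30273 + 8281) = -924/38554 = -924*1/38554 = -462/19277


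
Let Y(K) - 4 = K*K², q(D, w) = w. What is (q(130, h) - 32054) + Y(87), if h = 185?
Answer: 626638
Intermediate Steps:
Y(K) = 4 + K³ (Y(K) = 4 + K*K² = 4 + K³)
(q(130, h) - 32054) + Y(87) = (185 - 32054) + (4 + 87³) = -31869 + (4 + 658503) = -31869 + 658507 = 626638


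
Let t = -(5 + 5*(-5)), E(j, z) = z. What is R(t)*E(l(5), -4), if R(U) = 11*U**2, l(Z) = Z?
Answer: -17600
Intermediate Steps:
t = 20 (t = -(5 - 25) = -1*(-20) = 20)
R(t)*E(l(5), -4) = (11*20**2)*(-4) = (11*400)*(-4) = 4400*(-4) = -17600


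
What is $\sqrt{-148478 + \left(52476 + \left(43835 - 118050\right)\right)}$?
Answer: $3 i \sqrt{18913} \approx 412.57 i$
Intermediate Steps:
$\sqrt{-148478 + \left(52476 + \left(43835 - 118050\right)\right)} = \sqrt{-148478 + \left(52476 - 74215\right)} = \sqrt{-148478 - 21739} = \sqrt{-170217} = 3 i \sqrt{18913}$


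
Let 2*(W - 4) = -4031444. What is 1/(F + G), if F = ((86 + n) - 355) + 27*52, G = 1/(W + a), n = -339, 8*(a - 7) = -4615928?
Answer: 2592702/2063790791 ≈ 0.0012563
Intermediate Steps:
a = -576984 (a = 7 + (⅛)*(-4615928) = 7 - 576991 = -576984)
W = -2015718 (W = 4 + (½)*(-4031444) = 4 - 2015722 = -2015718)
G = -1/2592702 (G = 1/(-2015718 - 576984) = 1/(-2592702) = -1/2592702 ≈ -3.8570e-7)
F = 796 (F = ((86 - 339) - 355) + 27*52 = (-253 - 355) + 1404 = -608 + 1404 = 796)
1/(F + G) = 1/(796 - 1/2592702) = 1/(2063790791/2592702) = 2592702/2063790791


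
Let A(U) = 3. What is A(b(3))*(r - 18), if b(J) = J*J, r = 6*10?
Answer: 126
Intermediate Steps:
r = 60
b(J) = J²
A(b(3))*(r - 18) = 3*(60 - 18) = 3*42 = 126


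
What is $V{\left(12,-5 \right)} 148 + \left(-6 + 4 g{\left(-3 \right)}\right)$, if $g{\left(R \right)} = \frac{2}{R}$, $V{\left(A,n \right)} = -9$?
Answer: $- \frac{4022}{3} \approx -1340.7$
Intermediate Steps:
$V{\left(12,-5 \right)} 148 + \left(-6 + 4 g{\left(-3 \right)}\right) = \left(-9\right) 148 - \left(6 - 4 \frac{2}{-3}\right) = -1332 - \left(6 - 4 \cdot 2 \left(- \frac{1}{3}\right)\right) = -1332 + \left(-6 + 4 \left(- \frac{2}{3}\right)\right) = -1332 - \frac{26}{3} = - \frac{4022}{3}$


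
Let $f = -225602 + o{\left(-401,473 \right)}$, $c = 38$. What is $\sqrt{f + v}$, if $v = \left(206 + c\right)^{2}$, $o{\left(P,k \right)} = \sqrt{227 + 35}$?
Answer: $\sqrt{-166066 + \sqrt{262}} \approx 407.49 i$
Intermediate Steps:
$o{\left(P,k \right)} = \sqrt{262}$
$f = -225602 + \sqrt{262} \approx -2.2559 \cdot 10^{5}$
$v = 59536$ ($v = \left(206 + 38\right)^{2} = 244^{2} = 59536$)
$\sqrt{f + v} = \sqrt{\left(-225602 + \sqrt{262}\right) + 59536} = \sqrt{-166066 + \sqrt{262}}$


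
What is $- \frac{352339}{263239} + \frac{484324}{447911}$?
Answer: $- \frac{30323548393}{117907643729} \approx -0.25718$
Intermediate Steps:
$- \frac{352339}{263239} + \frac{484324}{447911} = - \frac{30323548393}{117907643729}$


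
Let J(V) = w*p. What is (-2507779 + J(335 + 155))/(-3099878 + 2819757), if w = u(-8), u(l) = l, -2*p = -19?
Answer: 2507855/280121 ≈ 8.9528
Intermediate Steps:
p = 19/2 (p = -½*(-19) = 19/2 ≈ 9.5000)
w = -8
J(V) = -76 (J(V) = -8*19/2 = -76)
(-2507779 + J(335 + 155))/(-3099878 + 2819757) = (-2507779 - 76)/(-3099878 + 2819757) = -2507855/(-280121) = -2507855*(-1/280121) = 2507855/280121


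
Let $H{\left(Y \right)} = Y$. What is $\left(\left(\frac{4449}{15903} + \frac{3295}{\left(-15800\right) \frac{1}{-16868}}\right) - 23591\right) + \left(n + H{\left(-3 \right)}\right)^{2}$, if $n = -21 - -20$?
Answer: $- \frac{83994482777}{4187790} \approx -20057.0$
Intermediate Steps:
$n = -1$ ($n = -21 + 20 = -1$)
$\left(\left(\frac{4449}{15903} + \frac{3295}{\left(-15800\right) \frac{1}{-16868}}\right) - 23591\right) + \left(n + H{\left(-3 \right)}\right)^{2} = \left(\left(\frac{4449}{15903} + \frac{3295}{\left(-15800\right) \frac{1}{-16868}}\right) - 23591\right) + \left(-1 - 3\right)^{2} = \left(\left(4449 \cdot \frac{1}{15903} + \frac{3295}{\left(-15800\right) \left(- \frac{1}{16868}\right)}\right) - 23591\right) + \left(-4\right)^{2} = \left(\left(\frac{1483}{5301} + \frac{3295}{\frac{3950}{4217}}\right) - 23591\right) + 16 = \left(\left(\frac{1483}{5301} + 3295 \cdot \frac{4217}{3950}\right) - 23591\right) + 16 = \left(\left(\frac{1483}{5301} + \frac{2779003}{790}\right) - 23591\right) + 16 = \left(\frac{14732666473}{4187790} - 23591\right) + 16 = - \frac{84061487417}{4187790} + 16 = - \frac{83994482777}{4187790}$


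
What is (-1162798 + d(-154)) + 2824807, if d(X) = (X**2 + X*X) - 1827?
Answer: 1707614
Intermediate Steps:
d(X) = -1827 + 2*X**2 (d(X) = (X**2 + X**2) - 1827 = 2*X**2 - 1827 = -1827 + 2*X**2)
(-1162798 + d(-154)) + 2824807 = (-1162798 + (-1827 + 2*(-154)**2)) + 2824807 = (-1162798 + (-1827 + 2*23716)) + 2824807 = (-1162798 + (-1827 + 47432)) + 2824807 = (-1162798 + 45605) + 2824807 = -1117193 + 2824807 = 1707614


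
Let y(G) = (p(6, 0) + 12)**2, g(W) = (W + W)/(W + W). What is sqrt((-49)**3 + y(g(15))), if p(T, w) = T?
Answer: 95*I*sqrt(13) ≈ 342.53*I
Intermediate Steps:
g(W) = 1 (g(W) = (2*W)/((2*W)) = (2*W)*(1/(2*W)) = 1)
y(G) = 324 (y(G) = (6 + 12)**2 = 18**2 = 324)
sqrt((-49)**3 + y(g(15))) = sqrt((-49)**3 + 324) = sqrt(-117649 + 324) = sqrt(-117325) = 95*I*sqrt(13)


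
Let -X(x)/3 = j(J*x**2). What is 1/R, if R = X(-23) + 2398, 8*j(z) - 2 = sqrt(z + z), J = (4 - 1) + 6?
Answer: 76712/183854993 + 828*sqrt(2)/183854993 ≈ 0.00042361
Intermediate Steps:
J = 9 (J = 3 + 6 = 9)
j(z) = 1/4 + sqrt(2)*sqrt(z)/8 (j(z) = 1/4 + sqrt(z + z)/8 = 1/4 + sqrt(2*z)/8 = 1/4 + (sqrt(2)*sqrt(z))/8 = 1/4 + sqrt(2)*sqrt(z)/8)
X(x) = -3/4 - 9*sqrt(2)*sqrt(x**2)/8 (X(x) = -3*(1/4 + sqrt(2)*sqrt(9*x**2)/8) = -3*(1/4 + sqrt(2)*(3*sqrt(x**2))/8) = -3*(1/4 + 3*sqrt(2)*sqrt(x**2)/8) = -3/4 - 9*sqrt(2)*sqrt(x**2)/8)
R = 9589/4 - 207*sqrt(2)/8 (R = (-3/4 - 9*sqrt(2)*sqrt((-23)**2)/8) + 2398 = (-3/4 - 9*sqrt(2)*sqrt(529)/8) + 2398 = (-3/4 - 9/8*sqrt(2)*23) + 2398 = (-3/4 - 207*sqrt(2)/8) + 2398 = 9589/4 - 207*sqrt(2)/8 ≈ 2360.7)
1/R = 1/(9589/4 - 207*sqrt(2)/8)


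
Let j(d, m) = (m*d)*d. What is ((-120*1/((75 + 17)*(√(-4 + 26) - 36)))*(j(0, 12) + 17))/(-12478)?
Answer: -270/5376917 - 15*√22/10753834 ≈ -5.6757e-5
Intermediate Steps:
j(d, m) = m*d² (j(d, m) = (d*m)*d = m*d²)
((-120*1/((75 + 17)*(√(-4 + 26) - 36)))*(j(0, 12) + 17))/(-12478) = ((-120*1/((75 + 17)*(√(-4 + 26) - 36)))*(12*0² + 17))/(-12478) = ((-120*1/(92*(√22 - 36)))*(12*0 + 17))*(-1/12478) = ((-120*1/(92*(-36 + √22)))*(0 + 17))*(-1/12478) = (-120/(-3312 + 92*√22)*17)*(-1/12478) = -2040/(-3312 + 92*√22)*(-1/12478) = 60/(367*(-3312 + 92*√22))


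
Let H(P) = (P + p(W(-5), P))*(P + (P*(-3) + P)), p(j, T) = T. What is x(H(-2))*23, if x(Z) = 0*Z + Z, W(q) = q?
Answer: -184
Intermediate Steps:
H(P) = -2*P² (H(P) = (P + P)*(P + (P*(-3) + P)) = (2*P)*(P + (-3*P + P)) = (2*P)*(P - 2*P) = (2*P)*(-P) = -2*P²)
x(Z) = Z (x(Z) = 0 + Z = Z)
x(H(-2))*23 = -2*(-2)²*23 = -2*4*23 = -8*23 = -184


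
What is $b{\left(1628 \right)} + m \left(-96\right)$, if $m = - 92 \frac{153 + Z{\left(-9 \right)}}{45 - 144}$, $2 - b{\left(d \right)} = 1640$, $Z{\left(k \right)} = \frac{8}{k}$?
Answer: $- \frac{4516822}{297} \approx -15208.0$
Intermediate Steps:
$b{\left(d \right)} = -1638$ ($b{\left(d \right)} = 2 - 1640 = -1638$)
$m = \frac{125948}{891}$ ($m = - 92 \frac{153 + \frac{8}{-9}}{45 - 144} = - 92 \frac{153 + 8 \left(- \frac{1}{9}\right)}{-99} = - 92 \left(153 - \frac{8}{9}\right) \left(- \frac{1}{99}\right) = - 92 \cdot \frac{1369}{9} \left(- \frac{1}{99}\right) = \left(-92\right) \left(- \frac{1369}{891}\right) = \frac{125948}{891} \approx 141.36$)
$b{\left(1628 \right)} + m \left(-96\right) = -1638 + \frac{125948}{891} \left(-96\right) = -1638 - \frac{4030336}{297} = - \frac{4516822}{297}$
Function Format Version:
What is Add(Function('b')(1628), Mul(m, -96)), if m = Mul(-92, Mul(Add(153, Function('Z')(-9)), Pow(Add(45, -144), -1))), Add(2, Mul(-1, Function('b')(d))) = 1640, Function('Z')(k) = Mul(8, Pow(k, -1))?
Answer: Rational(-4516822, 297) ≈ -15208.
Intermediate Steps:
Function('b')(d) = -1638 (Function('b')(d) = Add(2, Mul(-1, 1640)) = Add(2, -1640) = -1638)
m = Rational(125948, 891) (m = Mul(-92, Mul(Add(153, Mul(8, Pow(-9, -1))), Pow(Add(45, -144), -1))) = Mul(-92, Mul(Add(153, Mul(8, Rational(-1, 9))), Pow(-99, -1))) = Mul(-92, Mul(Add(153, Rational(-8, 9)), Rational(-1, 99))) = Mul(-92, Mul(Rational(1369, 9), Rational(-1, 99))) = Mul(-92, Rational(-1369, 891)) = Rational(125948, 891) ≈ 141.36)
Add(Function('b')(1628), Mul(m, -96)) = Add(-1638, Mul(Rational(125948, 891), -96)) = Add(-1638, Rational(-4030336, 297)) = Rational(-4516822, 297)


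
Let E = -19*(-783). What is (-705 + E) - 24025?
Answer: -9853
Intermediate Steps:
E = 14877
(-705 + E) - 24025 = (-705 + 14877) - 24025 = 14172 - 24025 = -9853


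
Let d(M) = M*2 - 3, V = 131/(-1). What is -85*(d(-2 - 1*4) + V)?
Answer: 12410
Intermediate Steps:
V = -131 (V = 131*(-1) = -131)
d(M) = -3 + 2*M (d(M) = 2*M - 3 = -3 + 2*M)
-85*(d(-2 - 1*4) + V) = -85*((-3 + 2*(-2 - 1*4)) - 131) = -85*((-3 + 2*(-2 - 4)) - 131) = -85*((-3 + 2*(-6)) - 131) = -85*((-3 - 12) - 131) = -85*(-15 - 131) = -85*(-146) = 12410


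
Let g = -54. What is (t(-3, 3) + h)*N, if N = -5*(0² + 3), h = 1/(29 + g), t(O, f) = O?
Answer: 228/5 ≈ 45.600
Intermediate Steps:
h = -1/25 (h = 1/(29 - 54) = 1/(-25) = -1/25 ≈ -0.040000)
N = -15 (N = -5*(0 + 3) = -5*3 = -15)
(t(-3, 3) + h)*N = (-3 - 1/25)*(-15) = -76/25*(-15) = 228/5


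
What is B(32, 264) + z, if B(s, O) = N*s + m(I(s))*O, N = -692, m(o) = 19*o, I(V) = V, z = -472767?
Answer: -334399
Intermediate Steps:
B(s, O) = -692*s + 19*O*s (B(s, O) = -692*s + (19*s)*O = -692*s + 19*O*s)
B(32, 264) + z = 32*(-692 + 19*264) - 472767 = 32*(-692 + 5016) - 472767 = 32*4324 - 472767 = 138368 - 472767 = -334399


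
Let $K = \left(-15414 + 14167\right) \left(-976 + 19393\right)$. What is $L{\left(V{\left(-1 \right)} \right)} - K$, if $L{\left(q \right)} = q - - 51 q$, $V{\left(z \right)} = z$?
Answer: $22965947$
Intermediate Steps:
$K = -22965999$ ($K = \left(-1247\right) 18417 = -22965999$)
$L{\left(q \right)} = 52 q$ ($L{\left(q \right)} = q + 51 q = 52 q$)
$L{\left(V{\left(-1 \right)} \right)} - K = 52 \left(-1\right) - -22965999 = -52 + 22965999 = 22965947$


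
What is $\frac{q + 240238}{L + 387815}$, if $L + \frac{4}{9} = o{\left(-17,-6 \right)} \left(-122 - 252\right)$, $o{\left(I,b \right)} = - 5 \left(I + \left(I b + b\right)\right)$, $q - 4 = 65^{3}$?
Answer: $\frac{4633803}{4819901} \approx 0.96139$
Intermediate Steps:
$q = 274629$ ($q = 4 + 65^{3} = 4 + 274625 = 274629$)
$o{\left(I,b \right)} = - 5 I - 5 b - 5 I b$ ($o{\left(I,b \right)} = - 5 \left(I + \left(b + I b\right)\right) = - 5 \left(I + b + I b\right) = - 5 I - 5 b - 5 I b$)
$L = \frac{1329566}{9}$ ($L = - \frac{4}{9} + \left(\left(-5\right) \left(-17\right) - -30 - \left(-85\right) \left(-6\right)\right) \left(-122 - 252\right) = - \frac{4}{9} + \left(85 + 30 - 510\right) \left(-374\right) = - \frac{4}{9} - -147730 = - \frac{4}{9} + 147730 = \frac{1329566}{9} \approx 1.4773 \cdot 10^{5}$)
$\frac{q + 240238}{L + 387815} = \frac{274629 + 240238}{\frac{1329566}{9} + 387815} = \frac{514867}{\frac{4819901}{9}} = 514867 \cdot \frac{9}{4819901} = \frac{4633803}{4819901}$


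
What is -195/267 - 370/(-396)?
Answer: 3595/17622 ≈ 0.20401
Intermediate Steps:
-195/267 - 370/(-396) = -195*1/267 - 370*(-1/396) = -65/89 + 185/198 = 3595/17622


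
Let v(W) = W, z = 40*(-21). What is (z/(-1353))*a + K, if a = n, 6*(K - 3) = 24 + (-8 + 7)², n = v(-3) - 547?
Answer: -82237/246 ≈ -334.30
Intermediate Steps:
z = -840
n = -550 (n = -3 - 547 = -550)
K = 43/6 (K = 3 + (24 + (-8 + 7)²)/6 = 3 + (24 + (-1)²)/6 = 3 + (24 + 1)/6 = 3 + (⅙)*25 = 3 + 25/6 = 43/6 ≈ 7.1667)
a = -550
(z/(-1353))*a + K = -840/(-1353)*(-550) + 43/6 = -840*(-1/1353)*(-550) + 43/6 = (280/451)*(-550) + 43/6 = -14000/41 + 43/6 = -82237/246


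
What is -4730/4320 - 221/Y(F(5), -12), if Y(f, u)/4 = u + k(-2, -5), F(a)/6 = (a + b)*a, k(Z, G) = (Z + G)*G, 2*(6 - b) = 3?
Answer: -34747/9936 ≈ -3.4971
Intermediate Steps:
b = 9/2 (b = 6 - 1/2*3 = 6 - 3/2 = 9/2 ≈ 4.5000)
k(Z, G) = G*(G + Z) (k(Z, G) = (G + Z)*G = G*(G + Z))
F(a) = 6*a*(9/2 + a) (F(a) = 6*((a + 9/2)*a) = 6*((9/2 + a)*a) = 6*(a*(9/2 + a)) = 6*a*(9/2 + a))
Y(f, u) = 140 + 4*u (Y(f, u) = 4*(u - 5*(-5 - 2)) = 4*(u - 5*(-7)) = 4*(u + 35) = 4*(35 + u) = 140 + 4*u)
-4730/4320 - 221/Y(F(5), -12) = -4730/4320 - 221/(140 + 4*(-12)) = -4730*1/4320 - 221/(140 - 48) = -473/432 - 221/92 = -34747/9936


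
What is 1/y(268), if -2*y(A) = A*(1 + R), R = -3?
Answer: 1/268 ≈ 0.0037313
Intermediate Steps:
y(A) = A (y(A) = -A*(1 - 3)/2 = -A*(-2)/2 = -(-1)*A = A)
1/y(268) = 1/268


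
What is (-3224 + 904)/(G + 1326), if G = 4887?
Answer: -2320/6213 ≈ -0.37341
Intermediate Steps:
(-3224 + 904)/(G + 1326) = (-3224 + 904)/(4887 + 1326) = -2320/6213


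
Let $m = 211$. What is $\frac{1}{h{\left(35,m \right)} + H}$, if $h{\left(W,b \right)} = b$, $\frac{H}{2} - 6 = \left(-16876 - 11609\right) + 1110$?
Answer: $- \frac{1}{54527} \approx -1.834 \cdot 10^{-5}$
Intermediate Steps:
$H = -54738$ ($H = 12 + 2 \left(\left(-16876 - 11609\right) + 1110\right) = 12 + 2 \left(-28485 + 1110\right) = 12 + 2 \left(-27375\right) = 12 - 54750 = -54738$)
$\frac{1}{h{\left(35,m \right)} + H} = \frac{1}{211 - 54738} = \frac{1}{-54527} = - \frac{1}{54527}$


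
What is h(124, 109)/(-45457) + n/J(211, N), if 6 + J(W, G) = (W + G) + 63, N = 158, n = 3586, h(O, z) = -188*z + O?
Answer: 85842785/9682341 ≈ 8.8659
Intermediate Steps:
h(O, z) = O - 188*z
J(W, G) = 57 + G + W (J(W, G) = -6 + ((W + G) + 63) = -6 + ((G + W) + 63) = -6 + (63 + G + W) = 57 + G + W)
h(124, 109)/(-45457) + n/J(211, N) = (124 - 188*109)/(-45457) + 3586/(57 + 158 + 211) = (124 - 20492)*(-1/45457) + 3586/426 = -20368*(-1/45457) + 3586*(1/426) = 20368/45457 + 1793/213 = 85842785/9682341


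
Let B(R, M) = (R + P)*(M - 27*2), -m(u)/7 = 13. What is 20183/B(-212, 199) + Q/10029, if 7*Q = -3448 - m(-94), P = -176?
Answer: -535257323/1316540260 ≈ -0.40656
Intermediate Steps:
m(u) = -91 (m(u) = -7*13 = -91)
Q = -3357/7 (Q = (-3448 - 1*(-91))/7 = (-3448 + 91)/7 = (⅐)*(-3357) = -3357/7 ≈ -479.57)
B(R, M) = (-176 + R)*(-54 + M) (B(R, M) = (R - 176)*(M - 27*2) = (-176 + R)*(M - 54) = (-176 + R)*(-54 + M))
20183/B(-212, 199) + Q/10029 = 20183/(9504 - 176*199 - 54*(-212) + 199*(-212)) - 3357/7/10029 = 20183/(9504 - 35024 + 11448 - 42188) - 3357/7*1/10029 = 20183/(-56260) - 1119/23401 = 20183*(-1/56260) - 1119/23401 = -20183/56260 - 1119/23401 = -535257323/1316540260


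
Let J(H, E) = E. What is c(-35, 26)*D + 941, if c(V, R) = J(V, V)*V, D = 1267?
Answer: 1553016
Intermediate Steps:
c(V, R) = V**2 (c(V, R) = V*V = V**2)
c(-35, 26)*D + 941 = (-35)**2*1267 + 941 = 1225*1267 + 941 = 1552075 + 941 = 1553016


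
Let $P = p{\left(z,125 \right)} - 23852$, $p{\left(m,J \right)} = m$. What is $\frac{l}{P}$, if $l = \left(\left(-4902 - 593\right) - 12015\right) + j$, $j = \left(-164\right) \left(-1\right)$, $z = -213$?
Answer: $\frac{17346}{24065} \approx 0.7208$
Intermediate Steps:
$P = -24065$ ($P = -213 - 23852 = -24065$)
$j = 164$
$l = -17346$ ($l = \left(\left(-4902 - 593\right) - 12015\right) + 164 = \left(-5495 - 12015\right) + 164 = -17510 + 164 = -17346$)
$\frac{l}{P} = - \frac{17346}{-24065} = \left(-17346\right) \left(- \frac{1}{24065}\right) = \frac{17346}{24065}$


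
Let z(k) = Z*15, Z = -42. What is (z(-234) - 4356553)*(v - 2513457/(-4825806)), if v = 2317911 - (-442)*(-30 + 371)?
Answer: -17302586405815800955/1608602 ≈ -1.0756e+13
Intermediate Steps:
z(k) = -630 (z(k) = -42*15 = -630)
v = 2468633 (v = 2317911 - (-442)*341 = 2317911 - 1*(-150722) = 2317911 + 150722 = 2468633)
(z(-234) - 4356553)*(v - 2513457/(-4825806)) = (-630 - 4356553)*(2468633 - 2513457/(-4825806)) = -4357183*(2468633 - 2513457*(-1/4825806)) = -4357183*(2468633 + 837819/1608602) = -4357183*3971048818885/1608602 = -17302586405815800955/1608602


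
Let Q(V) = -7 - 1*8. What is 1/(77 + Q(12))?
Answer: 1/62 ≈ 0.016129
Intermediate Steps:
Q(V) = -15 (Q(V) = -7 - 8 = -15)
1/(77 + Q(12)) = 1/(77 - 15) = 1/62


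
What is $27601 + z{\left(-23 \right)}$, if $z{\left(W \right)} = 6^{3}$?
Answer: $27817$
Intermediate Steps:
$z{\left(W \right)} = 216$
$27601 + z{\left(-23 \right)} = 27601 + 216 = 27817$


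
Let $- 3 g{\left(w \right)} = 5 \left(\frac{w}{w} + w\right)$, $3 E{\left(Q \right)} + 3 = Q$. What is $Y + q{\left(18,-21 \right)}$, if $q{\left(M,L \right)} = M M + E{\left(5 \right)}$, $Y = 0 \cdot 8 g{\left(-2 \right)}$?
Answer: $\frac{974}{3} \approx 324.67$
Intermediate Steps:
$E{\left(Q \right)} = -1 + \frac{Q}{3}$
$g{\left(w \right)} = - \frac{5}{3} - \frac{5 w}{3}$ ($g{\left(w \right)} = - \frac{5 \left(\frac{w}{w} + w\right)}{3} = - \frac{5 \left(1 + w\right)}{3} = - \frac{5 + 5 w}{3} = - \frac{5}{3} - \frac{5 w}{3}$)
$Y = 0$ ($Y = 0 \cdot 8 \left(- \frac{5}{3} - - \frac{10}{3}\right) = 0 \left(- \frac{5}{3} + \frac{10}{3}\right) = 0 \cdot \frac{5}{3} = 0$)
$q{\left(M,L \right)} = \frac{2}{3} + M^{2}$ ($q{\left(M,L \right)} = M M + \left(-1 + \frac{1}{3} \cdot 5\right) = M^{2} + \left(-1 + \frac{5}{3}\right) = M^{2} + \frac{2}{3} = \frac{2}{3} + M^{2}$)
$Y + q{\left(18,-21 \right)} = 0 + \left(\frac{2}{3} + 18^{2}\right) = 0 + \left(\frac{2}{3} + 324\right) = 0 + \frac{974}{3} = \frac{974}{3}$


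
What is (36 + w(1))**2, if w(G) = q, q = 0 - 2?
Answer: 1156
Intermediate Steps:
q = -2
w(G) = -2
(36 + w(1))**2 = (36 - 2)**2 = 34**2 = 1156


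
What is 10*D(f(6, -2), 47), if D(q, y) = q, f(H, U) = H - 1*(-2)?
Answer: 80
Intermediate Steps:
f(H, U) = 2 + H (f(H, U) = H + 2 = 2 + H)
10*D(f(6, -2), 47) = 10*(2 + 6) = 10*8 = 80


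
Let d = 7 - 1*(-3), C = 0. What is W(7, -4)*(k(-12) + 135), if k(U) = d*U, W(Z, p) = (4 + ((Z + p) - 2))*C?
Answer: 0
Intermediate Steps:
d = 10 (d = 7 + 3 = 10)
W(Z, p) = 0 (W(Z, p) = (4 + ((Z + p) - 2))*0 = (4 + (-2 + Z + p))*0 = (2 + Z + p)*0 = 0)
k(U) = 10*U
W(7, -4)*(k(-12) + 135) = 0*(10*(-12) + 135) = 0*(-120 + 135) = 0*15 = 0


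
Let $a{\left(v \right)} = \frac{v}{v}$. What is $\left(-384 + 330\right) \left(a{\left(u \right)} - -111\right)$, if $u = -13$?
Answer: $-6048$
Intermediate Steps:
$a{\left(v \right)} = 1$
$\left(-384 + 330\right) \left(a{\left(u \right)} - -111\right) = \left(-384 + 330\right) \left(1 - -111\right) = - 54 \left(1 + \left(-83 + 194\right)\right) = - 54 \left(1 + 111\right) = \left(-54\right) 112 = -6048$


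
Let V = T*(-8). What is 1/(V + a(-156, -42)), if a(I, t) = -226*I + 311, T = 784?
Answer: 1/29295 ≈ 3.4136e-5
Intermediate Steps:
V = -6272 (V = 784*(-8) = -6272)
a(I, t) = 311 - 226*I
1/(V + a(-156, -42)) = 1/(-6272 + (311 - 226*(-156))) = 1/(-6272 + (311 + 35256)) = 1/(-6272 + 35567) = 1/29295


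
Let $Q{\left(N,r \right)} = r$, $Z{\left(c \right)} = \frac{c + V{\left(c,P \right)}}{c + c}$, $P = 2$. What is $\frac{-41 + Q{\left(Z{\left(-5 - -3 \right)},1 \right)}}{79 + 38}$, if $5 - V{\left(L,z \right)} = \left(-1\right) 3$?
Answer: $- \frac{40}{117} \approx -0.34188$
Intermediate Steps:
$V{\left(L,z \right)} = 8$ ($V{\left(L,z \right)} = 5 - \left(-1\right) 3 = 5 - -3 = 5 + 3 = 8$)
$Z{\left(c \right)} = \frac{8 + c}{2 c}$ ($Z{\left(c \right)} = \frac{c + 8}{c + c} = \frac{8 + c}{2 c}$)
$\frac{-41 + Q{\left(Z{\left(-5 - -3 \right)},1 \right)}}{79 + 38} = \frac{-41 + 1}{79 + 38} = - \frac{40}{117}$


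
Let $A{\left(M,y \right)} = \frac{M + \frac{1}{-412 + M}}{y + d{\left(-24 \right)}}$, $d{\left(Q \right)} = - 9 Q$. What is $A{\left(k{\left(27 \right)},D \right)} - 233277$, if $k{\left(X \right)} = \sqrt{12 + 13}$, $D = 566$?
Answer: $- \frac{37123000932}{159137} \approx -2.3328 \cdot 10^{5}$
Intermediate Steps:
$k{\left(X \right)} = 5$ ($k{\left(X \right)} = \sqrt{25} = 5$)
$A{\left(M,y \right)} = \frac{M + \frac{1}{-412 + M}}{216 + y}$ ($A{\left(M,y \right)} = \frac{M + \frac{1}{-412 + M}}{y - -216} = \frac{M + \frac{1}{-412 + M}}{y + 216} = \frac{M + \frac{1}{-412 + M}}{216 + y}$)
$A{\left(k{\left(27 \right)},D \right)} - 233277 = \frac{1 + 5^{2} - 2060}{-88992 - 233192 + 216 \cdot 5 + 5 \cdot 566} - 233277 = \frac{1 + 25 - 2060}{-88992 - 233192 + 1080 + 2830} - 233277 = \frac{1}{-318274} \left(-2034\right) - 233277 = \left(- \frac{1}{318274}\right) \left(-2034\right) - 233277 = \frac{1017}{159137} - 233277 = - \frac{37123000932}{159137}$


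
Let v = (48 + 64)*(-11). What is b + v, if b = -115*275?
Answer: -32857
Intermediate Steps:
b = -31625
v = -1232 (v = 112*(-11) = -1232)
b + v = -31625 - 1232 = -32857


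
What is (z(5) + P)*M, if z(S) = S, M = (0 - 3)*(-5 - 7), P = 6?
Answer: 396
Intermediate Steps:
M = 36 (M = -3*(-12) = 36)
(z(5) + P)*M = (5 + 6)*36 = 11*36 = 396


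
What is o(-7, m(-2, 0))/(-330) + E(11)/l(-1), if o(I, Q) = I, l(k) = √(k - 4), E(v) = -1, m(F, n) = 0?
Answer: 7/330 + I*√5/5 ≈ 0.021212 + 0.44721*I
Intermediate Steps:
l(k) = √(-4 + k)
o(-7, m(-2, 0))/(-330) + E(11)/l(-1) = -7/(-330) - 1/(√(-4 - 1)) = -7*(-1/330) - 1/(√(-5)) = 7/330 - 1/(I*√5) = 7/330 - (-1)*I*√5/5 = 7/330 + I*√5/5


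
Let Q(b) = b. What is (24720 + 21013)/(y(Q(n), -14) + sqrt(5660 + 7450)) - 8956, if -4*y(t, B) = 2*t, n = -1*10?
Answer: -23483585/2617 + 45733*sqrt(13110)/13085 ≈ -8573.3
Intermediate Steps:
n = -10
y(t, B) = -t/2
(24720 + 21013)/(y(Q(n), -14) + sqrt(5660 + 7450)) - 8956 = (24720 + 21013)/(-1/2*(-10) + sqrt(5660 + 7450)) - 8956 = 45733/(5 + sqrt(13110)) - 8956 = -8956 + 45733/(5 + sqrt(13110))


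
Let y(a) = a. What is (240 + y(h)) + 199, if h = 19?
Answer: 458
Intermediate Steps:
(240 + y(h)) + 199 = (240 + 19) + 199 = 259 + 199 = 458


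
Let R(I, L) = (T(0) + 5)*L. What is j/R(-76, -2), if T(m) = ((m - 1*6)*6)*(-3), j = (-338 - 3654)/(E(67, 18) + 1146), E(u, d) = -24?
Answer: 998/63393 ≈ 0.015743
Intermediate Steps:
j = -1996/561 (j = (-338 - 3654)/(-24 + 1146) = -3992/1122 = -3992*1/1122 = -1996/561 ≈ -3.5579)
T(m) = 108 - 18*m (T(m) = ((m - 6)*6)*(-3) = ((-6 + m)*6)*(-3) = (-36 + 6*m)*(-3) = 108 - 18*m)
R(I, L) = 113*L (R(I, L) = ((108 - 18*0) + 5)*L = ((108 + 0) + 5)*L = (108 + 5)*L = 113*L)
j/R(-76, -2) = -1996/(561*(113*(-2))) = -1996/561/(-226) = -1996/561*(-1/226) = 998/63393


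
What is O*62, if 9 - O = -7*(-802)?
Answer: -347510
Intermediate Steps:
O = -5605 (O = 9 - (-7)*(-802) = 9 - 1*5614 = 9 - 5614 = -5605)
O*62 = -5605*62 = -347510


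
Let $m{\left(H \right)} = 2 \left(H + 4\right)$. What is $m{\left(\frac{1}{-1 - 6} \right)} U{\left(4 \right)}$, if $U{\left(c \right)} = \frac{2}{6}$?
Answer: $\frac{18}{7} \approx 2.5714$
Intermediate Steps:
$U{\left(c \right)} = \frac{1}{3}$ ($U{\left(c \right)} = 2 \cdot \frac{1}{6} = \frac{1}{3}$)
$m{\left(H \right)} = 8 + 2 H$ ($m{\left(H \right)} = 2 \left(4 + H\right) = 8 + 2 H$)
$m{\left(\frac{1}{-1 - 6} \right)} U{\left(4 \right)} = \left(8 + \frac{2}{-1 - 6}\right) \frac{1}{3} = \left(8 + \frac{2}{-7}\right) \frac{1}{3} = \left(8 + 2 \left(- \frac{1}{7}\right)\right) \frac{1}{3} = \left(8 - \frac{2}{7}\right) \frac{1}{3} = \frac{54}{7} \cdot \frac{1}{3} = \frac{18}{7}$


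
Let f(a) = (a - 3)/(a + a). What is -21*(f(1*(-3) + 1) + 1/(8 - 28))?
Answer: -126/5 ≈ -25.200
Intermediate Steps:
f(a) = (-3 + a)/(2*a) (f(a) = (-3 + a)/((2*a)) = (-3 + a)*(1/(2*a)) = (-3 + a)/(2*a))
-21*(f(1*(-3) + 1) + 1/(8 - 28)) = -21*((-3 + (1*(-3) + 1))/(2*(1*(-3) + 1)) + 1/(8 - 28)) = -21*((-3 + (-3 + 1))/(2*(-3 + 1)) + 1/(-20)) = -21*((½)*(-3 - 2)/(-2) - 1/20) = -21*((½)*(-½)*(-5) - 1/20) = -21*(5/4 - 1/20) = -21*6/5 = -126/5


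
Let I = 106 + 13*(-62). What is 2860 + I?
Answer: 2160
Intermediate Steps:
I = -700 (I = 106 - 806 = -700)
2860 + I = 2860 - 700 = 2160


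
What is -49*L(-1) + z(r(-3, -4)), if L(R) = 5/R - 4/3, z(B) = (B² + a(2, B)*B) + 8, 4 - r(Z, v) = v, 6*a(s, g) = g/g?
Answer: 1151/3 ≈ 383.67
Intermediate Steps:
a(s, g) = ⅙ (a(s, g) = (g/g)/6 = (⅙)*1 = ⅙)
r(Z, v) = 4 - v
z(B) = 8 + B² + B/6 (z(B) = (B² + B/6) + 8 = 8 + B² + B/6)
L(R) = -4/3 + 5/R (L(R) = 5/R - 4*⅓ = 5/R - 4/3 = -4/3 + 5/R)
-49*L(-1) + z(r(-3, -4)) = -49*(-4/3 + 5/(-1)) + (8 + (4 - 1*(-4))² + (4 - 1*(-4))/6) = -49*(-4/3 + 5*(-1)) + (8 + (4 + 4)² + (4 + 4)/6) = -49*(-4/3 - 5) + (8 + 8² + (⅙)*8) = -49*(-19/3) + (8 + 64 + 4/3) = 931/3 + 220/3 = 1151/3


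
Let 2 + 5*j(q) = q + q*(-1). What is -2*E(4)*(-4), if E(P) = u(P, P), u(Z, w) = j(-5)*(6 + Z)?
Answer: -32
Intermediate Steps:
j(q) = -⅖ (j(q) = -⅖ + (q + q*(-1))/5 = -⅖ + (q - q)/5 = -⅖ + (⅕)*0 = -⅖ + 0 = -⅖)
u(Z, w) = -12/5 - 2*Z/5 (u(Z, w) = -2*(6 + Z)/5 = -12/5 - 2*Z/5)
E(P) = -12/5 - 2*P/5
-2*E(4)*(-4) = -2*(-12/5 - ⅖*4)*(-4) = -2*(-12/5 - 8/5)*(-4) = -2*(-4)*(-4) = 8*(-4) = -32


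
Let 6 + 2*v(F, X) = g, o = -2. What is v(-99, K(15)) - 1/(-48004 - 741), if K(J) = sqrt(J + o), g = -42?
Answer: -1169879/48745 ≈ -24.000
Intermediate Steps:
K(J) = sqrt(-2 + J) (K(J) = sqrt(J - 2) = sqrt(-2 + J))
v(F, X) = -24 (v(F, X) = -3 + (1/2)*(-42) = -3 - 21 = -24)
v(-99, K(15)) - 1/(-48004 - 741) = -24 - 1/(-48004 - 741) = -24 - 1/(-48745) = -24 - 1*(-1/48745) = -24 + 1/48745 = -1169879/48745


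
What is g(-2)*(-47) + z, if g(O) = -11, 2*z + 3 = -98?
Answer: 933/2 ≈ 466.50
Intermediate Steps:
z = -101/2 (z = -3/2 + (½)*(-98) = -3/2 - 49 = -101/2 ≈ -50.500)
g(-2)*(-47) + z = -11*(-47) - 101/2 = 517 - 101/2 = 933/2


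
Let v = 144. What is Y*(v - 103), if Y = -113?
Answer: -4633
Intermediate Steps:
Y*(v - 103) = -113*(144 - 103) = -113*41 = -4633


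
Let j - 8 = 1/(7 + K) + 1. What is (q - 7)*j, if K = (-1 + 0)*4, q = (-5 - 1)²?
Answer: 812/3 ≈ 270.67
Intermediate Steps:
q = 36 (q = (-6)² = 36)
K = -4 (K = -1*4 = -4)
j = 28/3 (j = 8 + (1/(7 - 4) + 1) = 8 + (1/3 + 1) = 8 + (⅓ + 1) = 8 + 4/3 = 28/3 ≈ 9.3333)
(q - 7)*j = (36 - 7)*(28/3) = 29*(28/3) = 812/3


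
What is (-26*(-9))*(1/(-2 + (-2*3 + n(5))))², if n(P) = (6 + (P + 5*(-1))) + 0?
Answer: 117/2 ≈ 58.500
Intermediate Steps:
n(P) = 1 + P (n(P) = (6 + (P - 5)) + 0 = (6 + (-5 + P)) + 0 = (1 + P) + 0 = 1 + P)
(-26*(-9))*(1/(-2 + (-2*3 + n(5))))² = (-26*(-9))*(1/(-2 + (-2*3 + (1 + 5))))² = 234*(1/(-2 + (-6 + 6)))² = 234*(1/(-2 + 0))² = 234*(1/(-2))² = 234*(-½)² = 234*(¼) = 117/2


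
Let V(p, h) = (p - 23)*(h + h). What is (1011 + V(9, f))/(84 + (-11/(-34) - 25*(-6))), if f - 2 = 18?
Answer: 15334/7967 ≈ 1.9247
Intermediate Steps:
f = 20 (f = 2 + 18 = 20)
V(p, h) = 2*h*(-23 + p) (V(p, h) = (-23 + p)*(2*h) = 2*h*(-23 + p))
(1011 + V(9, f))/(84 + (-11/(-34) - 25*(-6))) = (1011 + 2*20*(-23 + 9))/(84 + (-11/(-34) - 25*(-6))) = (1011 + 2*20*(-14))/(84 + (-11*(-1/34) + 150)) = (1011 - 560)/(84 + (11/34 + 150)) = 451/(84 + 5111/34) = 451/(7967/34) = 451*(34/7967) = 15334/7967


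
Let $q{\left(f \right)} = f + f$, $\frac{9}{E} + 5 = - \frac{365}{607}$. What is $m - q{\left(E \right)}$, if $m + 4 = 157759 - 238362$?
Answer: $- \frac{137026437}{1700} \approx -80604.0$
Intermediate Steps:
$E = - \frac{5463}{3400}$ ($E = \frac{9}{-5 - \frac{365}{607}} = \frac{9}{- \frac{3400}{607}} = 9 \left(- \frac{607}{3400}\right) = - \frac{5463}{3400} \approx -1.6068$)
$q{\left(f \right)} = 2 f$
$m = -80607$ ($m = -4 + \left(157759 - 238362\right) = -4 - 80603 = -80607$)
$m - q{\left(E \right)} = -80607 - 2 \left(- \frac{5463}{3400}\right) = -80607 - - \frac{5463}{1700} = -80607 + \frac{5463}{1700} = - \frac{137026437}{1700}$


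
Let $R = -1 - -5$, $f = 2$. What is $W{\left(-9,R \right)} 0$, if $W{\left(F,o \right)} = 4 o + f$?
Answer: $0$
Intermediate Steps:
$R = 4$ ($R = -1 + 5 = 4$)
$W{\left(F,o \right)} = 2 + 4 o$ ($W{\left(F,o \right)} = 4 o + 2 = 2 + 4 o$)
$W{\left(-9,R \right)} 0 = \left(2 + 4 \cdot 4\right) 0 = \left(2 + 16\right) 0 = 18 \cdot 0 = 0$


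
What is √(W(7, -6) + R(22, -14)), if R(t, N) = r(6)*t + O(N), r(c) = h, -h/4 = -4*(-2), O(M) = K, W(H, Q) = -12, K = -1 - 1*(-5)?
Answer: 2*I*√178 ≈ 26.683*I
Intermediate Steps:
K = 4 (K = -1 + 5 = 4)
O(M) = 4
h = -32 (h = -(-16)*(-2) = -4*8 = -32)
r(c) = -32
R(t, N) = 4 - 32*t (R(t, N) = -32*t + 4 = 4 - 32*t)
√(W(7, -6) + R(22, -14)) = √(-12 + (4 - 32*22)) = √(-12 + (4 - 704)) = √(-12 - 700) = √(-712) = 2*I*√178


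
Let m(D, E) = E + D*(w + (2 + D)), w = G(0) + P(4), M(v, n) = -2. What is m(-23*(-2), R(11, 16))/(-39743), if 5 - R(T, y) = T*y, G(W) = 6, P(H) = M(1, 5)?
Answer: -2221/39743 ≈ -0.055884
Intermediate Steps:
P(H) = -2
w = 4 (w = 6 - 2 = 4)
R(T, y) = 5 - T*y
m(D, E) = E + D*(6 + D) (m(D, E) = E + D*(4 + (2 + D)) = E + D*(6 + D))
m(-23*(-2), R(11, 16))/(-39743) = ((5 - 1*11*16) + (-23*(-2))² + 6*(-23*(-2)))/(-39743) = ((5 - 176) + 46² + 6*46)*(-1/39743) = (-171 + 2116 + 276)*(-1/39743) = 2221*(-1/39743) = -2221/39743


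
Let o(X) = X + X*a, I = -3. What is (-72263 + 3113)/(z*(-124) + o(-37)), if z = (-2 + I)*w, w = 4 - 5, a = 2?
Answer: 69150/731 ≈ 94.596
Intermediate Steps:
w = -1
o(X) = 3*X (o(X) = X + X*2 = X + 2*X = 3*X)
z = 5 (z = (-2 - 3)*(-1) = -5*(-1) = 5)
(-72263 + 3113)/(z*(-124) + o(-37)) = (-72263 + 3113)/(5*(-124) + 3*(-37)) = -69150/(-620 - 111) = -69150/(-731) = -69150*(-1/731) = 69150/731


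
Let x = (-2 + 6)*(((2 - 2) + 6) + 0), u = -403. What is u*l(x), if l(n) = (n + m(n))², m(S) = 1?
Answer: -251875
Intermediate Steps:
x = 24 (x = 4*((0 + 6) + 0) = 4*(6 + 0) = 4*6 = 24)
l(n) = (1 + n)² (l(n) = (n + 1)² = (1 + n)²)
u*l(x) = -403*(1 + 24)² = -403*25² = -403*625 = -251875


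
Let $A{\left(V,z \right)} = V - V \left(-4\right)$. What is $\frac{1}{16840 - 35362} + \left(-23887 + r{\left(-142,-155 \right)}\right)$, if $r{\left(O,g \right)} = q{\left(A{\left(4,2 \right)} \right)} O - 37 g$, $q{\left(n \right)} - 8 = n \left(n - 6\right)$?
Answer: $- \frac{1093687057}{18522} \approx -59048.0$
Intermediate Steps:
$A{\left(V,z \right)} = 5 V$ ($A{\left(V,z \right)} = V - - 4 V = V + 4 V = 5 V$)
$q{\left(n \right)} = 8 + n \left(-6 + n\right)$ ($q{\left(n \right)} = 8 + n \left(n - 6\right) = 8 + n \left(-6 + n\right)$)
$r{\left(O,g \right)} = - 37 g + 288 O$ ($r{\left(O,g \right)} = \left(8 + \left(5 \cdot 4\right)^{2} - 6 \cdot 5 \cdot 4\right) O - 37 g = \left(8 + 20^{2} - 120\right) O - 37 g = \left(8 + 400 - 120\right) O - 37 g = 288 O - 37 g = - 37 g + 288 O$)
$\frac{1}{16840 - 35362} + \left(-23887 + r{\left(-142,-155 \right)}\right) = \frac{1}{16840 - 35362} + \left(-23887 + \left(\left(-37\right) \left(-155\right) + 288 \left(-142\right)\right)\right) = \frac{1}{-18522} + \left(-23887 + \left(5735 - 40896\right)\right) = - \frac{1}{18522} - 59048 = - \frac{1093687057}{18522}$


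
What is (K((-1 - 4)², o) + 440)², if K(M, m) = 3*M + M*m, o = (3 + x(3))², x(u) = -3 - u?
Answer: 547600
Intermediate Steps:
o = 9 (o = (3 + (-3 - 1*3))² = (3 + (-3 - 3))² = (3 - 6)² = (-3)² = 9)
(K((-1 - 4)², o) + 440)² = ((-1 - 4)²*(3 + 9) + 440)² = ((-5)²*12 + 440)² = (25*12 + 440)² = (300 + 440)² = 740² = 547600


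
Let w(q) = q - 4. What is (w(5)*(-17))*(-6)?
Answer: 102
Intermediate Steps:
w(q) = -4 + q
(w(5)*(-17))*(-6) = ((-4 + 5)*(-17))*(-6) = (1*(-17))*(-6) = -17*(-6) = 102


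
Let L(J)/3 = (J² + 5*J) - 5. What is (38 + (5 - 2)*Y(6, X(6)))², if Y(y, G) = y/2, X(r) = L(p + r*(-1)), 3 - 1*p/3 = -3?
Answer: 2209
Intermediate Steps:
p = 18 (p = 9 - 3*(-3) = 9 + 9 = 18)
L(J) = -15 + 3*J² + 15*J (L(J) = 3*((J² + 5*J) - 5) = 3*(-5 + J² + 5*J) = -15 + 3*J² + 15*J)
X(r) = 255 - 15*r + 3*(18 - r)² (X(r) = -15 + 3*(18 + r*(-1))² + 15*(18 + r*(-1)) = -15 + 3*(18 - r)² + 15*(18 - r) = -15 + 3*(18 - r)² + (270 - 15*r) = 255 - 15*r + 3*(18 - r)²)
Y(y, G) = y/2 (Y(y, G) = y*(½) = y/2)
(38 + (5 - 2)*Y(6, X(6)))² = (38 + (5 - 2)*((½)*6))² = (38 + 3*3)² = (38 + 9)² = 47² = 2209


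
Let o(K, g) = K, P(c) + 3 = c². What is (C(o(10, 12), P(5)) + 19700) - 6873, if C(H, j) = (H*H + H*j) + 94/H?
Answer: 65782/5 ≈ 13156.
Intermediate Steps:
P(c) = -3 + c²
C(H, j) = H² + 94/H + H*j (C(H, j) = (H² + H*j) + 94/H = H² + 94/H + H*j)
(C(o(10, 12), P(5)) + 19700) - 6873 = ((94 + 10²*(10 + (-3 + 5²)))/10 + 19700) - 6873 = ((94 + 100*(10 + (-3 + 25)))/10 + 19700) - 6873 = ((94 + 100*(10 + 22))/10 + 19700) - 6873 = ((94 + 100*32)/10 + 19700) - 6873 = ((94 + 3200)/10 + 19700) - 6873 = ((⅒)*3294 + 19700) - 6873 = (1647/5 + 19700) - 6873 = 100147/5 - 6873 = 65782/5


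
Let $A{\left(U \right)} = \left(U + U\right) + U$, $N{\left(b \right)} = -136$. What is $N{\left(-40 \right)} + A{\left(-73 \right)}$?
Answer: $-355$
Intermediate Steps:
$A{\left(U \right)} = 3 U$ ($A{\left(U \right)} = 2 U + U = 3 U$)
$N{\left(-40 \right)} + A{\left(-73 \right)} = -136 + 3 \left(-73\right) = -136 - 219 = -355$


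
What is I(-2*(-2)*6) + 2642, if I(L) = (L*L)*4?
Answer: 4946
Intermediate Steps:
I(L) = 4*L² (I(L) = L²*4 = 4*L²)
I(-2*(-2)*6) + 2642 = 4*(-2*(-2)*6)² + 2642 = 4*(4*6)² + 2642 = 4*24² + 2642 = 4*576 + 2642 = 2304 + 2642 = 4946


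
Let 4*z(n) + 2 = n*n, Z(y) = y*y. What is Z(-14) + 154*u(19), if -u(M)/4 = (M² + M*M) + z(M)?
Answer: -499842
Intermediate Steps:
Z(y) = y²
z(n) = -½ + n²/4 (z(n) = -½ + (n*n)/4 = -½ + n²/4)
u(M) = 2 - 9*M² (u(M) = -4*((M² + M*M) + (-½ + M²/4)) = -4*((M² + M²) + (-½ + M²/4)) = -4*(2*M² + (-½ + M²/4)) = -4*(-½ + 9*M²/4) = 2 - 9*M²)
Z(-14) + 154*u(19) = (-14)² + 154*(2 - 9*19²) = 196 + 154*(2 - 9*361) = 196 + 154*(2 - 3249) = 196 + 154*(-3247) = 196 - 500038 = -499842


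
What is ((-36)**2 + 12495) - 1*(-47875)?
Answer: 61666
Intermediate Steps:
((-36)**2 + 12495) - 1*(-47875) = (1296 + 12495) + 47875 = 13791 + 47875 = 61666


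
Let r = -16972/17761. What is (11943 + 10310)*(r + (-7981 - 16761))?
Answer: -9779295235402/17761 ≈ -5.5060e+8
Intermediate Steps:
r = -16972/17761 (r = -16972*1/17761 = -16972/17761 ≈ -0.95558)
(11943 + 10310)*(r + (-7981 - 16761)) = (11943 + 10310)*(-16972/17761 + (-7981 - 16761)) = 22253*(-16972/17761 - 24742) = 22253*(-439459634/17761) = -9779295235402/17761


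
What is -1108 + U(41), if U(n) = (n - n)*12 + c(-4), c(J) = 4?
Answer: -1104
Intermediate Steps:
U(n) = 4 (U(n) = (n - n)*12 + 4 = 0*12 + 4 = 0 + 4 = 4)
-1108 + U(41) = -1108 + 4 = -1104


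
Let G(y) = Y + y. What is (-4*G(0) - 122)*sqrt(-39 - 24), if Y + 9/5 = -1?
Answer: -1662*I*sqrt(7)/5 ≈ -879.45*I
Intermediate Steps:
Y = -14/5 (Y = -9/5 - 1 = -14/5 ≈ -2.8000)
G(y) = -14/5 + y
(-4*G(0) - 122)*sqrt(-39 - 24) = (-4*(-14/5 + 0) - 122)*sqrt(-39 - 24) = (-4*(-14/5) - 122)*sqrt(-63) = (56/5 - 122)*(3*I*sqrt(7)) = -1662*I*sqrt(7)/5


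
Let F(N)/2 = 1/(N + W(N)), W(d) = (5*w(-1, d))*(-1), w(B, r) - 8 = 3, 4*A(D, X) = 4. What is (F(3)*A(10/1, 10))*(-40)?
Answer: 20/13 ≈ 1.5385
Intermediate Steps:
A(D, X) = 1 (A(D, X) = (1/4)*4 = 1)
w(B, r) = 11 (w(B, r) = 8 + 3 = 11)
W(d) = -55 (W(d) = (5*11)*(-1) = 55*(-1) = -55)
F(N) = 2/(-55 + N) (F(N) = 2/(N - 55) = 2/(-55 + N))
(F(3)*A(10/1, 10))*(-40) = ((2/(-55 + 3))*1)*(-40) = ((2/(-52))*1)*(-40) = ((2*(-1/52))*1)*(-40) = -1/26*1*(-40) = -1/26*(-40) = 20/13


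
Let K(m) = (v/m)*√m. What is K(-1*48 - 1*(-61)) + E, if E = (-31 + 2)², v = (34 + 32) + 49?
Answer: 841 + 115*√13/13 ≈ 872.90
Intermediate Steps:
v = 115 (v = 66 + 49 = 115)
E = 841 (E = (-29)² = 841)
K(m) = 115/√m (K(m) = (115/m)*√m = 115/√m)
K(-1*48 - 1*(-61)) + E = 115/√(-1*48 - 1*(-61)) + 841 = 115/√(-48 + 61) + 841 = 115/√13 + 841 = 115*(√13/13) + 841 = 115*√13/13 + 841 = 841 + 115*√13/13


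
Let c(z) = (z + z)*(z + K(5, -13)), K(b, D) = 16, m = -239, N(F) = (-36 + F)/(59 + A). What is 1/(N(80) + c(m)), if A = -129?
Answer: 35/3730768 ≈ 9.3814e-6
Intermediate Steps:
N(F) = 18/35 - F/70 (N(F) = (-36 + F)/(59 - 129) = (-36 + F)/(-70) = (-36 + F)*(-1/70) = 18/35 - F/70)
c(z) = 2*z*(16 + z) (c(z) = (z + z)*(z + 16) = (2*z)*(16 + z) = 2*z*(16 + z))
1/(N(80) + c(m)) = 1/((18/35 - 1/70*80) + 2*(-239)*(16 - 239)) = 1/((18/35 - 8/7) + 2*(-239)*(-223)) = 1/(-22/35 + 106594) = 1/(3730768/35) = 35/3730768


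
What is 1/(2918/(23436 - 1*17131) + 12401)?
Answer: 6305/78191223 ≈ 8.0636e-5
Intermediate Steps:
1/(2918/(23436 - 1*17131) + 12401) = 1/(2918/(23436 - 17131) + 12401) = 1/(2918/6305 + 12401) = 1/(78191223/6305) = 6305/78191223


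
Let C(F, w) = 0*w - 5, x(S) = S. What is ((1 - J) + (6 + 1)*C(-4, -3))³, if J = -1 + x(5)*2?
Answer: -79507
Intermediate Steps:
J = 9 (J = -1 + 5*2 = -1 + 10 = 9)
C(F, w) = -5 (C(F, w) = 0 - 5 = -5)
((1 - J) + (6 + 1)*C(-4, -3))³ = ((1 - 1*9) + (6 + 1)*(-5))³ = ((1 - 9) + 7*(-5))³ = (-8 - 35)³ = (-43)³ = -79507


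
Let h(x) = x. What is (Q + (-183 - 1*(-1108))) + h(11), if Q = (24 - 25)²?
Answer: 937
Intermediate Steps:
Q = 1 (Q = (-1)² = 1)
(Q + (-183 - 1*(-1108))) + h(11) = (1 + (-183 - 1*(-1108))) + 11 = (1 + (-183 + 1108)) + 11 = (1 + 925) + 11 = 926 + 11 = 937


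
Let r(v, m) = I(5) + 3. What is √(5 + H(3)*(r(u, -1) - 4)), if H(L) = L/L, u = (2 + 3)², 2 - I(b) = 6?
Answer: 0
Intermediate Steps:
I(b) = -4 (I(b) = 2 - 1*6 = 2 - 6 = -4)
u = 25 (u = 5² = 25)
H(L) = 1
r(v, m) = -1 (r(v, m) = -4 + 3 = -1)
√(5 + H(3)*(r(u, -1) - 4)) = √(5 + 1*(-1 - 4)) = √(5 + 1*(-5)) = √(5 - 5) = √0 = 0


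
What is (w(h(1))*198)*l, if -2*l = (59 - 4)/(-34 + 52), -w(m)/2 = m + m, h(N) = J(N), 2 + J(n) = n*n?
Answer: -1210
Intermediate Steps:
J(n) = -2 + n**2 (J(n) = -2 + n*n = -2 + n**2)
h(N) = -2 + N**2
w(m) = -4*m (w(m) = -2*(m + m) = -4*m)
l = -55/36 (l = -(59 - 4)/(2*(-34 + 52)) = -55/(2*18) = -1/2*55/18 = -55/36 ≈ -1.5278)
(w(h(1))*198)*l = (-4*(-2 + 1**2)*198)*(-55/36) = (-4*(-2 + 1)*198)*(-55/36) = (-4*(-1)*198)*(-55/36) = (4*198)*(-55/36) = 792*(-55/36) = -1210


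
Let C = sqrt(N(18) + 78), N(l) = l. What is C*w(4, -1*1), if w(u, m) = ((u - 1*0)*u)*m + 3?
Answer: -52*sqrt(6) ≈ -127.37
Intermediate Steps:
C = 4*sqrt(6) (C = sqrt(18 + 78) = sqrt(96) = 4*sqrt(6) ≈ 9.7980)
w(u, m) = 3 + m*u**2 (w(u, m) = ((u + 0)*u)*m + 3 = (u*u)*m + 3 = u**2*m + 3 = m*u**2 + 3 = 3 + m*u**2)
C*w(4, -1*1) = (4*sqrt(6))*(3 - 1*1*4**2) = (4*sqrt(6))*(3 - 1*16) = (4*sqrt(6))*(3 - 16) = (4*sqrt(6))*(-13) = -52*sqrt(6)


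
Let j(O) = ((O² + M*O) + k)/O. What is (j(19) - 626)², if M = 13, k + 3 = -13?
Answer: 127735204/361 ≈ 3.5384e+5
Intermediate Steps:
k = -16 (k = -3 - 13 = -16)
j(O) = (-16 + O² + 13*O)/O (j(O) = ((O² + 13*O) - 16)/O = (-16 + O² + 13*O)/O)
(j(19) - 626)² = ((13 + 19 - 16/19) - 626)² = (592/19 - 626)² = (-11302/19)² = 127735204/361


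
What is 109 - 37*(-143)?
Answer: 5400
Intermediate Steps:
109 - 37*(-143) = 109 + 5291 = 5400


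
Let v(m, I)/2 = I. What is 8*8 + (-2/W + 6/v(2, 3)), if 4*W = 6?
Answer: 191/3 ≈ 63.667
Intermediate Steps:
W = 3/2 (W = (1/4)*6 = 3/2 ≈ 1.5000)
v(m, I) = 2*I
8*8 + (-2/W + 6/v(2, 3)) = 8*8 + (-2/3/2 + 6/((2*3))) = 64 + (-2*2/3 + 6/6) = 64 + (-4/3 + 6*(1/6)) = 64 + (-4/3 + 1) = 64 - 1/3 = 191/3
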